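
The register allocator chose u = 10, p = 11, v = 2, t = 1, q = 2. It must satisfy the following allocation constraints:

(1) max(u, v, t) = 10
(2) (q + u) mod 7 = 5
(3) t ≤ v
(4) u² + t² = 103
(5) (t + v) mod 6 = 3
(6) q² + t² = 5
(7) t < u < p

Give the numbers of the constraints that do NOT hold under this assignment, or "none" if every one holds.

(1) max(10, 2, 1) = 10  yes
(2) q + u = 12; 12 mod 7 = 5  yes
(3) t = 1, v = 2; 1 ≤ 2  yes
(4) u² + t² = 10² + 1² = 100 + 1 = 101, not 103  no
(5) t + v = 3; 3 mod 6 = 3  yes
(6) q² + t² = 2² + 1² = 4 + 1 = 5  yes
(7) values 1 < 10 < 11  yes

Violated: 4.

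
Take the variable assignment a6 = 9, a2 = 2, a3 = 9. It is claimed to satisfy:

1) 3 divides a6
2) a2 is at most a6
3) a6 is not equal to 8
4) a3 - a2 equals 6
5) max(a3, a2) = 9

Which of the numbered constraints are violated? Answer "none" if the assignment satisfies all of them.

Constraint 4 is violated.

1) 9 / 3 = 3, so 3 divides 9  yes
2) a2 = 2, a6 = 9; 2 ≤ 9  yes
3) a6 = 9, and 9 ≠ 8  yes
4) a3 - a2 = 9 - 2 = 7, not 6  no
5) max(9, 2) = 9  yes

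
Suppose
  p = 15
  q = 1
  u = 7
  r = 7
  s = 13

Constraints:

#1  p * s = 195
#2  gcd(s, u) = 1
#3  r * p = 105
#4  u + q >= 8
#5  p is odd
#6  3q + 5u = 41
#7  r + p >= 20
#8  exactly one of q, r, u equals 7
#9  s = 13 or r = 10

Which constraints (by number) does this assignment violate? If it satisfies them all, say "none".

No — constraints 6, 8 are not satisfied.

#1 p * s = 15 * 13 = 195  yes
#2 gcd(13, 7) = 1  yes
#3 r * p = 7 * 15 = 105  yes
#4 u + q = 7 + 1 = 8; 8 ≥ 8  yes
#5 p = 15 is odd  yes
#6 3q + 5u = 3(1) + 5(7) = 38, not 41  no
#7 r + p = 7 + 15 = 22; 22 ≥ 20  yes
#8 q=1, r=7, u=7; 2 of them equal 7, not exactly one  no
#9 s = 13 = 13 (first disjunct)  yes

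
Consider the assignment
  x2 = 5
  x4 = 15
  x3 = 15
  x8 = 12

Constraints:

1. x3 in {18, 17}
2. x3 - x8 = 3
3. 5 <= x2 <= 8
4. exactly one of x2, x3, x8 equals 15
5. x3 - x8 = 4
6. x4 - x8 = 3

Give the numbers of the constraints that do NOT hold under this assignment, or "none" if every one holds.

No — constraints 1 and 5 are not satisfied.

1. x3 = 15 is not in {18, 17} — violated.
2. x3 - x8 = 15 - 12 = 3 — OK.
3. x2 = 5 lies in [5, 8] — OK.
4. x2=5, x3=15, x8=12; 1 of them equals 15 — OK.
5. x3 - x8 = 15 - 12 = 3, not 4 — violated.
6. x4 - x8 = 15 - 12 = 3 — OK.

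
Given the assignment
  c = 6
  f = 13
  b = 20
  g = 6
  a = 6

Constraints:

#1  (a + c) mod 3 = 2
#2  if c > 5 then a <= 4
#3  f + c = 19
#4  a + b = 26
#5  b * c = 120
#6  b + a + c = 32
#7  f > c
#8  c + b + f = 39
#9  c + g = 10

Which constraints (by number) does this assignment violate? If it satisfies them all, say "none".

#1 a + c = 12; 12 mod 3 = 0, not 2 — does not hold.
#2 c = 6 > 5, so we need a ≤ 4; but a = 6 > 4 — does not hold.
#3 f + c = 13 + 6 = 19 — holds.
#4 a + b = 6 + 20 = 26 — holds.
#5 b * c = 20 * 6 = 120 — holds.
#6 b + a + c = 20 + 6 + 6 = 32 — holds.
#7 f = 13, c = 6; 13 > 6 — holds.
#8 c + b + f = 6 + 20 + 13 = 39 — holds.
#9 c + g = 6 + 6 = 12, not 10 — does not hold.

Violated: 1, 2, 9.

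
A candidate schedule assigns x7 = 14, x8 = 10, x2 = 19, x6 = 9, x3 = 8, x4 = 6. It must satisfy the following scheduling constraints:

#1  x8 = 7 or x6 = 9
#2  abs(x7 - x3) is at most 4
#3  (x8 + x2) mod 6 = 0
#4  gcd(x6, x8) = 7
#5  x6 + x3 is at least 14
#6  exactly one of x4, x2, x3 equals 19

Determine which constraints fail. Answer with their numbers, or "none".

Violated: 2, 3, 4.

#1 x8 = 10 ≠ 7, but x6 = 9 = 9 (second disjunct)  OK
#2 abs(14 - 8) = 6; 6 > 4, exceeds bound 4  FAIL
#3 x8 + x2 = 29; 29 mod 6 = 5, not 0  FAIL
#4 gcd(9, 10) = 1, not 7  FAIL
#5 x6 + x3 = 9 + 8 = 17; 17 ≥ 14  OK
#6 x4=6, x2=19, x3=8; 1 of them equals 19  OK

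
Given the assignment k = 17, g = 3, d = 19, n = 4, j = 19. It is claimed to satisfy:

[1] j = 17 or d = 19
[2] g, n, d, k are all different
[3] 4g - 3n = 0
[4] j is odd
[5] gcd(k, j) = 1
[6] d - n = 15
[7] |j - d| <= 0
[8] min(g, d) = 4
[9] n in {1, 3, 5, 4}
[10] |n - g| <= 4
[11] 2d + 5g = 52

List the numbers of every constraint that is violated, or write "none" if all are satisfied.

Violated: 8 and 11.

[1] j = 19 ≠ 17, but d = 19 = 19 (second disjunct)  ✓
[2] values 3, 4, 19, 17 are pairwise distinct  ✓
[3] 4g - 3n = 4(3) - 3(4) = 0  ✓
[4] j = 19 is odd  ✓
[5] gcd(17, 19) = 1  ✓
[6] d - n = 19 - 4 = 15  ✓
[7] |19 - 19| = 0; 0 ≤ 0  ✓
[8] min(3, 19) = 3, not 4  ✗
[9] n = 4 is in {1, 3, 5, 4}  ✓
[10] |4 - 3| = 1; 1 ≤ 4  ✓
[11] 2d + 5g = 2(19) + 5(3) = 53, not 52  ✗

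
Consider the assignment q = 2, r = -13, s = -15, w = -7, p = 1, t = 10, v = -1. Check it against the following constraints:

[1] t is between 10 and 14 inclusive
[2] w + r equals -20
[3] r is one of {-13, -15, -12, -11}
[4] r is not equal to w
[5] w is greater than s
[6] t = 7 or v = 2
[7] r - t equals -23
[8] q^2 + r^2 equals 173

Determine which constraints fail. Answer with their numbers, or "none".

[1] t = 10 lies in [10, 14] — OK.
[2] w + r = -7 + (-13) = -20 — OK.
[3] r = -13 is in {-13, -15, -12, -11} — OK.
[4] r = -13, w = -7; distinct — OK.
[5] w = -7, s = -15; -7 > -15 — OK.
[6] t = 10 ≠ 7 and v = -1 ≠ 2; both disjuncts false — violated.
[7] r - t = -13 - 10 = -23 — OK.
[8] q^2 + r^2 = 2^2 + (-13)^2 = 4 + 169 = 173 — OK.

No — constraint 6 is not satisfied.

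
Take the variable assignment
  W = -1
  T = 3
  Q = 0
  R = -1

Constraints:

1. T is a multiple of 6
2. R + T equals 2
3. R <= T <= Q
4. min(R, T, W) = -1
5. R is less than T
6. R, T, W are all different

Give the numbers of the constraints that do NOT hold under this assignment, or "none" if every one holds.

1. 3 = 6*0 + 3, so 6 does not divide 3 — violated.
2. R + T = -1 + 3 = 2 — OK.
3. values -1, 3, 0; T = 3 is not <= Q = 0 — violated.
4. min(-1, 3, -1) = -1 — OK.
5. R = -1, T = 3; -1 < 3 — OK.
6. R = W = -1, not all different — violated.

Violated: 1, 3, and 6.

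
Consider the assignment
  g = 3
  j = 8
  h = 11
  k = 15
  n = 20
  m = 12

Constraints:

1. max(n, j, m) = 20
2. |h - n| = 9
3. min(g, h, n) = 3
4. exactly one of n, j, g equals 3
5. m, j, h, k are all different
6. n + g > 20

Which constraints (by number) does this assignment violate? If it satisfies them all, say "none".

1. max(20, 8, 12) = 20  ✔
2. |11 - 20| = 9  ✔
3. min(3, 11, 20) = 3  ✔
4. n=20, j=8, g=3; 1 of them equals 3  ✔
5. values 12, 8, 11, 15 are pairwise distinct  ✔
6. n + g = 20 + 3 = 23; 23 > 20  ✔

Yes — all constraints hold.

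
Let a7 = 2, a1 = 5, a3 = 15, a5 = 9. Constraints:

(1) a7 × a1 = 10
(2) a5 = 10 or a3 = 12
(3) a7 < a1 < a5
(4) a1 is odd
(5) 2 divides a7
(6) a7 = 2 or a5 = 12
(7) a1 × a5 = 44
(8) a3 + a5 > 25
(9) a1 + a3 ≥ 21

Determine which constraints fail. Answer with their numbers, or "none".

(1) a7 × a1 = 2 × 5 = 10 — holds.
(2) a5 = 9 ≠ 10 and a3 = 15 ≠ 12; both disjuncts false — does not hold.
(3) values 2 < 5 < 9 — holds.
(4) a1 = 5 is odd — holds.
(5) 2 / 2 = 1, so 2 divides 2 — holds.
(6) a7 = 2 = 2 (first disjunct) — holds.
(7) a1 × a5 = 5 × 9 = 45, not 44 — does not hold.
(8) a3 + a5 = 15 + 9 = 24; 24 ≤ 25, bound 25 not met — does not hold.
(9) a1 + a3 = 5 + 15 = 20; 20 < 21, bound 21 not met — does not hold.

No — constraints 2, 7, 8, and 9 are not satisfied.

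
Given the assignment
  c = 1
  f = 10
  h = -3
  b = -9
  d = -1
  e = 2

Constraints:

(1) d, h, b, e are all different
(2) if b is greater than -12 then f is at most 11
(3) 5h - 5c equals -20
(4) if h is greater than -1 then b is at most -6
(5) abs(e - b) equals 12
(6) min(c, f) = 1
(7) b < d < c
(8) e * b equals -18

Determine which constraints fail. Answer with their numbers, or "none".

(1) values -1, -3, -9, 2 are pairwise distinct — holds.
(2) b = -9 > -12, so we need f ≤ 11; f = 10 ≤ 11 — holds.
(3) 5h - 5c = 5(-3) - 5(1) = -20 — holds.
(4) h = -3, not > -1; antecedent false, conditional vacuously true — holds.
(5) abs(2 - (-9)) = 11, not 12 — fails.
(6) min(1, 10) = 1 — holds.
(7) values -9 < -1 < 1 — holds.
(8) e * b = 2 * (-9) = -18 — holds.

The assignment fails constraint 5.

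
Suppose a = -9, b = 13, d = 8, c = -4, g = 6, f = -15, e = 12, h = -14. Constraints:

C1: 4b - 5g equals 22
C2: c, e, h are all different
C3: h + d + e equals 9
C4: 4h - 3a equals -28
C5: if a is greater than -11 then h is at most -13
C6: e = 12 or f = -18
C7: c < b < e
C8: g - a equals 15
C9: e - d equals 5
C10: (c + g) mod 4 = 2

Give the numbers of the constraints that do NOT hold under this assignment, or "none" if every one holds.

No — constraints 3, 4, 7, 9 are not satisfied.

C1: 4b - 5g = 4(13) - 5(6) = 22 — holds.
C2: values -4, 12, -14 are pairwise distinct — holds.
C3: h + d + e = -14 + 8 + 12 = 6, not 9 — does not hold.
C4: 4h - 3a = 4(-14) - 3(-9) = -29, not -28 — does not hold.
C5: a = -9 > -11, so we need h ≤ -13; h = -14 ≤ -13 — holds.
C6: e = 12 = 12 (first disjunct) — holds.
C7: values -4, 13, 12; b = 13 is not < e = 12 — does not hold.
C8: g - a = 6 - (-9) = 15 — holds.
C9: e - d = 12 - 8 = 4, not 5 — does not hold.
C10: c + g = 2; 2 mod 4 = 2 — holds.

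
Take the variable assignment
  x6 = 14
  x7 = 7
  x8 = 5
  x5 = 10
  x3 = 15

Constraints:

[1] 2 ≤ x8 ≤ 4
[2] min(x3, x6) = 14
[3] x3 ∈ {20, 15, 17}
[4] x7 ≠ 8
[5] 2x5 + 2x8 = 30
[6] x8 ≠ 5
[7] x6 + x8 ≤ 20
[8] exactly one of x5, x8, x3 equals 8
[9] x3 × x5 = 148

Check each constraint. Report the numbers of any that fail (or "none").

[1] x8 = 5 is outside [2, 4] — violated.
[2] min(15, 14) = 14 — OK.
[3] x3 = 15 is in {20, 15, 17} — OK.
[4] x7 = 7, and 7 ≠ 8 — OK.
[5] 2x5 + 2x8 = 2(10) + 2(5) = 30 — OK.
[6] x8 = 5, but 5 is required to differ — violated.
[7] x6 + x8 = 14 + 5 = 19; 19 ≤ 20 — OK.
[8] x5=10, x8=5, x3=15; 0 of them equal 8, not exactly one — violated.
[9] x3 × x5 = 15 × 10 = 150, not 148 — violated.

The assignment fails constraints 1, 6, 8, 9.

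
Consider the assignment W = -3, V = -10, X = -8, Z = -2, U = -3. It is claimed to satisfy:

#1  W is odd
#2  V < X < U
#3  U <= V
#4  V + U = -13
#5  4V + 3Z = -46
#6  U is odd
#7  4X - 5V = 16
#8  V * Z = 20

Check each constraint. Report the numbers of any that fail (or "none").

#1 W = -3 is odd — holds.
#2 values -10 < -8 < -3 — holds.
#3 U = -3, V = -10; -3 > -10 (want ≤) — does not hold.
#4 V + U = -10 + (-3) = -13 — holds.
#5 4V + 3Z = 4(-10) + 3(-2) = -46 — holds.
#6 U = -3 is odd — holds.
#7 4X - 5V = 4(-8) - 5(-10) = 18, not 16 — does not hold.
#8 V * Z = -10 * (-2) = 20 — holds.

No — constraints 3 and 7 are not satisfied.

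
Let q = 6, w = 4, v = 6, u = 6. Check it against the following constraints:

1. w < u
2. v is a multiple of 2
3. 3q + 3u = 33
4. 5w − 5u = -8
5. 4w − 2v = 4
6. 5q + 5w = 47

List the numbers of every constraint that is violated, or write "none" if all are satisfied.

1. w = 4, u = 6; 4 < 6  true
2. 6 / 2 = 3, so 2 divides 6  true
3. 3q + 3u = 3(6) + 3(6) = 36, not 33  false
4. 5w − 5u = 5(4) − 5(6) = -10, not -8  false
5. 4w − 2v = 4(4) − 2(6) = 4  true
6. 5q + 5w = 5(6) + 5(4) = 50, not 47  false

No — constraints 3, 4, 6 are not satisfied.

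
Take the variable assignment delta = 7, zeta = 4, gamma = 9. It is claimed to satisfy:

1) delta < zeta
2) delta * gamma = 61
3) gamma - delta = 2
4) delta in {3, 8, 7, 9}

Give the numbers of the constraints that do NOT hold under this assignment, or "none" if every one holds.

1) delta = 7, zeta = 4; 7 ≥ 4 (want <)  no
2) delta * gamma = 7 * 9 = 63, not 61  no
3) gamma - delta = 9 - 7 = 2  yes
4) delta = 7 is in {3, 8, 7, 9}  yes

Constraints 1, 2 are violated.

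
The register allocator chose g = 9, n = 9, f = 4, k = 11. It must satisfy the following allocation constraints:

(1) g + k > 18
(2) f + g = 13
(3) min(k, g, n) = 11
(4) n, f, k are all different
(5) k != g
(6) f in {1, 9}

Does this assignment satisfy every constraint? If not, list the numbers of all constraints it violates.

(1) g + k = 9 + 11 = 20; 20 > 18  ✔
(2) f + g = 4 + 9 = 13  ✔
(3) min(11, 9, 9) = 9, not 11  ✘
(4) values 9, 4, 11 are pairwise distinct  ✔
(5) k = 11, g = 9; distinct  ✔
(6) f = 4 is not in {1, 9}  ✘

Violated: 3 and 6.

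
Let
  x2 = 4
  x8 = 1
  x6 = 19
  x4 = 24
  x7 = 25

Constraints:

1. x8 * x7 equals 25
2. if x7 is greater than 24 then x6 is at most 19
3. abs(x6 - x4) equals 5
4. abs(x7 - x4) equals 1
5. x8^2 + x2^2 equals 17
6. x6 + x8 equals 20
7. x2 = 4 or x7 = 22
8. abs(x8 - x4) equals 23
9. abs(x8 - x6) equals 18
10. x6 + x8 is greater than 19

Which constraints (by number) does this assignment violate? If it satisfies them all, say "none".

No violations.

1. x8 * x7 = 1 * 25 = 25  true
2. x7 = 25 > 24, so we need x6 ≤ 19; x6 = 19 ≤ 19  true
3. abs(19 - 24) = 5  true
4. abs(25 - 24) = 1  true
5. x8^2 + x2^2 = 1^2 + 4^2 = 1 + 16 = 17  true
6. x6 + x8 = 19 + 1 = 20  true
7. x2 = 4 = 4 (first disjunct)  true
8. abs(1 - 24) = 23  true
9. abs(1 - 19) = 18  true
10. x6 + x8 = 19 + 1 = 20; 20 > 19  true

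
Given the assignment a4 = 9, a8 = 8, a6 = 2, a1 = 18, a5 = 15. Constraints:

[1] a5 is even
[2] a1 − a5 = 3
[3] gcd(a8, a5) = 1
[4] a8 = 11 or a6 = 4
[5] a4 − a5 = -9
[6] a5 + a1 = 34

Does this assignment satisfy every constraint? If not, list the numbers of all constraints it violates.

The assignment fails constraints 1, 4, 5, and 6.

[1] a5 = 15 is odd — does not hold.
[2] a1 − a5 = 18 − 15 = 3 — holds.
[3] gcd(8, 15) = 1 — holds.
[4] a8 = 8 ≠ 11 and a6 = 2 ≠ 4; both disjuncts false — does not hold.
[5] a4 − a5 = 9 − 15 = -6, not -9 — does not hold.
[6] a5 + a1 = 15 + 18 = 33, not 34 — does not hold.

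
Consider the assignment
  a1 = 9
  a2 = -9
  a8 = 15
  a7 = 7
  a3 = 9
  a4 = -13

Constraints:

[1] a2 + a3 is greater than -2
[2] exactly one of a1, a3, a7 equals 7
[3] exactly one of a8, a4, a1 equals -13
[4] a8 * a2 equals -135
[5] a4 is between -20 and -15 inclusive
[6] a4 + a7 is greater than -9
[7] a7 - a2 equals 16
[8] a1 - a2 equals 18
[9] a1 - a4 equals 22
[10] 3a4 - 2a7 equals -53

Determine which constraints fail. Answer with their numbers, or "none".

Constraint 5 is violated.

[1] a2 + a3 = -9 + 9 = 0; 0 > -2  true
[2] a1=9, a3=9, a7=7; 1 of them equals 7  true
[3] a8=15, a4=-13, a1=9; 1 of them equals -13  true
[4] a8 * a2 = 15 * (-9) = -135  true
[5] a4 = -13 is outside [-20, -15]  false
[6] a4 + a7 = -13 + 7 = -6; -6 > -9  true
[7] a7 - a2 = 7 - (-9) = 16  true
[8] a1 - a2 = 9 - (-9) = 18  true
[9] a1 - a4 = 9 - (-13) = 22  true
[10] 3a4 - 2a7 = 3(-13) - 2(7) = -53  true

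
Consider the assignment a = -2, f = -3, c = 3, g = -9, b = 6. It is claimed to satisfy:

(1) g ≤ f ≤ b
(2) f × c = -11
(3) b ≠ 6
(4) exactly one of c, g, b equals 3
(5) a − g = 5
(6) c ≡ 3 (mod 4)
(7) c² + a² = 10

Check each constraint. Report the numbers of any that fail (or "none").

(1) values -9 ≤ -3 ≤ 6 — holds.
(2) f × c = -3 × 3 = -9, not -11 — fails.
(3) b = 6, but 6 is required to differ — fails.
(4) c=3, g=-9, b=6; 1 of them equals 3 — holds.
(5) a − g = -2 − (-9) = 7, not 5 — fails.
(6) 3 mod 4 = 3 — holds.
(7) c² + a² = 3² + (-2)² = 9 + 4 = 13, not 10 — fails.

Constraints 2, 3, 5, and 7 do not hold.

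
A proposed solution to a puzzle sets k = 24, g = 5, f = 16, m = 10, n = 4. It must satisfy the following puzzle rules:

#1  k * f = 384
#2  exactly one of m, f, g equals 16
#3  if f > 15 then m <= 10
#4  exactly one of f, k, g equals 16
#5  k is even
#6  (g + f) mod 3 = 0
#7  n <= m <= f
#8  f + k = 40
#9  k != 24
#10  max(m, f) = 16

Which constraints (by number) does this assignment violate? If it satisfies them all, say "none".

Violated: 9.

#1 k * f = 24 * 16 = 384  OK
#2 m=10, f=16, g=5; 1 of them equals 16  OK
#3 f = 16 > 15, so we need m ≤ 10; m = 10 ≤ 10  OK
#4 f=16, k=24, g=5; 1 of them equals 16  OK
#5 k = 24 is even  OK
#6 g + f = 21; 21 mod 3 = 0  OK
#7 values 4 <= 10 <= 16  OK
#8 f + k = 16 + 24 = 40  OK
#9 k = 24, but 24 is required to differ  FAIL
#10 max(10, 16) = 16  OK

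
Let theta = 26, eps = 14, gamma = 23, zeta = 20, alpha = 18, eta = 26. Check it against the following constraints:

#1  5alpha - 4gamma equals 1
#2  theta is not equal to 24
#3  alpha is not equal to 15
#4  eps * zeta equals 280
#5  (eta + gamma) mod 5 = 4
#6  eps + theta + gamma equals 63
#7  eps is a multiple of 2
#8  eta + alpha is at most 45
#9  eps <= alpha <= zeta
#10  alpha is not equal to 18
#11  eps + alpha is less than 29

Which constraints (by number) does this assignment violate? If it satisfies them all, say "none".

#1 5alpha - 4gamma = 5(18) - 4(23) = -2, not 1  fails
#2 theta = 26, and 26 ≠ 24  holds
#3 alpha = 18, and 18 ≠ 15  holds
#4 eps * zeta = 14 * 20 = 280  holds
#5 eta + gamma = 49; 49 mod 5 = 4  holds
#6 eps + theta + gamma = 14 + 26 + 23 = 63  holds
#7 14 / 2 = 7, so 2 divides 14  holds
#8 eta + alpha = 26 + 18 = 44; 44 ≤ 45  holds
#9 values 14 <= 18 <= 20  holds
#10 alpha = 18, but 18 is required to differ  fails
#11 eps + alpha = 14 + 18 = 32; 32 ≥ 29, bound 29 not met  fails

No — constraints 1, 10, and 11 are not satisfied.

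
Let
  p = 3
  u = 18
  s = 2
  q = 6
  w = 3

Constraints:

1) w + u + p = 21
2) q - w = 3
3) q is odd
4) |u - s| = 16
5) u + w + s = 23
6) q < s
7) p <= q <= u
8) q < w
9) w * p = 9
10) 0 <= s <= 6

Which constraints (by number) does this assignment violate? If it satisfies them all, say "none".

Constraints 1, 3, 6, 8 are violated.

1) w + u + p = 3 + 18 + 3 = 24, not 21 — violated.
2) q - w = 6 - 3 = 3 — OK.
3) q = 6 is even — violated.
4) |18 - 2| = 16 — OK.
5) u + w + s = 18 + 3 + 2 = 23 — OK.
6) q = 6, s = 2; 6 ≥ 2 (want <) — violated.
7) values 3 <= 6 <= 18 — OK.
8) q = 6, w = 3; 6 ≥ 3 (want <) — violated.
9) w * p = 3 * 3 = 9 — OK.
10) s = 2 lies in [0, 6] — OK.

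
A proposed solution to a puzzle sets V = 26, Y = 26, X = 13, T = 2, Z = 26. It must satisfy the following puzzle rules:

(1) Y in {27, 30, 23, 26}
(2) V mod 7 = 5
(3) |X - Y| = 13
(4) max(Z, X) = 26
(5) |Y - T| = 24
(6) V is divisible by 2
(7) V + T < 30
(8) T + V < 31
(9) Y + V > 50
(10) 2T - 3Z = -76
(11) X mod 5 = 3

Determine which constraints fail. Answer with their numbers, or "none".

(1) Y = 26 is in {27, 30, 23, 26}  ✓
(2) 26 mod 7 = 5  ✓
(3) |13 - 26| = 13  ✓
(4) max(26, 13) = 26  ✓
(5) |26 - 2| = 24  ✓
(6) 26 / 2 = 13, so 2 divides 26  ✓
(7) V + T = 26 + 2 = 28; 28 < 30  ✓
(8) T + V = 2 + 26 = 28; 28 < 31  ✓
(9) Y + V = 26 + 26 = 52; 52 > 50  ✓
(10) 2T - 3Z = 2(2) - 3(26) = -74, not -76  ✗
(11) 13 mod 5 = 3  ✓

Constraint 10 is violated.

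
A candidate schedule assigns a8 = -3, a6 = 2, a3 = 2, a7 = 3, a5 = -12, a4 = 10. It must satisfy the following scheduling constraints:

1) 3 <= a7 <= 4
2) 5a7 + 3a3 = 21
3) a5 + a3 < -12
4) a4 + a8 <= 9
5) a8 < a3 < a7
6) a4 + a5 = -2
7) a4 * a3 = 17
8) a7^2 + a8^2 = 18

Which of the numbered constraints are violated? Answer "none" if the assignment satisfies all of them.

Constraints 3, 7 are violated.

1) a7 = 3 lies in [3, 4] — OK.
2) 5a7 + 3a3 = 5(3) + 3(2) = 21 — OK.
3) a5 + a3 = -12 + 2 = -10; -10 ≥ -12, bound -12 not met — violated.
4) a4 + a8 = 10 + (-3) = 7; 7 ≤ 9 — OK.
5) values -3 < 2 < 3 — OK.
6) a4 + a5 = 10 + (-12) = -2 — OK.
7) a4 * a3 = 10 * 2 = 20, not 17 — violated.
8) a7^2 + a8^2 = 3^2 + (-3)^2 = 9 + 9 = 18 — OK.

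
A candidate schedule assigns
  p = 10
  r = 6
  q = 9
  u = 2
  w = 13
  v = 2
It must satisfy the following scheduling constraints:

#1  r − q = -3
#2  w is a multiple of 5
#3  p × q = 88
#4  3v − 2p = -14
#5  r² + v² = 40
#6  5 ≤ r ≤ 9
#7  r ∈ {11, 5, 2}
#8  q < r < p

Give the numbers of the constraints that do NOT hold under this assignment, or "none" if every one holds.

#1 r − q = 6 − 9 = -3  ✓
#2 13 = 5×2 + 3, so 5 does not divide 13  ✗
#3 p × q = 10 × 9 = 90, not 88  ✗
#4 3v − 2p = 3(2) − 2(10) = -14  ✓
#5 r² + v² = 6² + 2² = 36 + 4 = 40  ✓
#6 r = 6 lies in [5, 9]  ✓
#7 r = 6 is not in {11, 5, 2}  ✗
#8 values 9, 6, 10; q = 9 is not < r = 6  ✗

Constraints 2, 3, 7, and 8 do not hold.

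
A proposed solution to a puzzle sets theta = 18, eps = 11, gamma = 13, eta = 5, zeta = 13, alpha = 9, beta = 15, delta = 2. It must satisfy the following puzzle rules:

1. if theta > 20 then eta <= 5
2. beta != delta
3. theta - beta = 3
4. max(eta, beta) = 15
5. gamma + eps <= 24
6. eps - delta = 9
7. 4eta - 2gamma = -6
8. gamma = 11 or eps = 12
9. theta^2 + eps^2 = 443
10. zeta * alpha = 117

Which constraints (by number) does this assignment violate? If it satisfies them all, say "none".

The assignment fails constraints 8, 9.

1. theta = 18, not > 20; antecedent false, conditional vacuously true  true
2. beta = 15, delta = 2; distinct  true
3. theta - beta = 18 - 15 = 3  true
4. max(5, 15) = 15  true
5. gamma + eps = 13 + 11 = 24; 24 ≤ 24  true
6. eps - delta = 11 - 2 = 9  true
7. 4eta - 2gamma = 4(5) - 2(13) = -6  true
8. gamma = 13 ≠ 11 and eps = 11 ≠ 12; both disjuncts false  false
9. theta^2 + eps^2 = 18^2 + 11^2 = 324 + 121 = 445, not 443  false
10. zeta * alpha = 13 * 9 = 117  true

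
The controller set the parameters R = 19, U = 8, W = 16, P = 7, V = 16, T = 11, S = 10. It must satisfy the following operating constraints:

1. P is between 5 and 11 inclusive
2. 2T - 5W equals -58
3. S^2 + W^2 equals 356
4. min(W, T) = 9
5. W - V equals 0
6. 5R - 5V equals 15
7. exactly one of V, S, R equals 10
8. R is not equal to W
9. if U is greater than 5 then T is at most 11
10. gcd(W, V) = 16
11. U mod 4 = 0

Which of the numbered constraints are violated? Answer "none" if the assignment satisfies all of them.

1. P = 7 lies in [5, 11]  OK
2. 2T - 5W = 2(11) - 5(16) = -58  OK
3. S^2 + W^2 = 10^2 + 16^2 = 100 + 256 = 356  OK
4. min(16, 11) = 11, not 9  FAIL
5. W - V = 16 - 16 = 0  OK
6. 5R - 5V = 5(19) - 5(16) = 15  OK
7. V=16, S=10, R=19; 1 of them equals 10  OK
8. R = 19, W = 16; distinct  OK
9. U = 8 > 5, so we need T ≤ 11; T = 11 ≤ 11  OK
10. gcd(16, 16) = 16  OK
11. 8 mod 4 = 0  OK

The assignment fails constraint 4.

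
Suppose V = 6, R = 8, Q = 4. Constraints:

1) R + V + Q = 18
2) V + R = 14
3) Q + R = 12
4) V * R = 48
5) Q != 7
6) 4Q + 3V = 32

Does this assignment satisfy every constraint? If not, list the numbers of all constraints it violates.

1) R + V + Q = 8 + 6 + 4 = 18 — satisfied.
2) V + R = 6 + 8 = 14 — satisfied.
3) Q + R = 4 + 8 = 12 — satisfied.
4) V * R = 6 * 8 = 48 — satisfied.
5) Q = 4, and 4 ≠ 7 — satisfied.
6) 4Q + 3V = 4(4) + 3(6) = 34, not 32 — violated.

No — constraint 6 is not satisfied.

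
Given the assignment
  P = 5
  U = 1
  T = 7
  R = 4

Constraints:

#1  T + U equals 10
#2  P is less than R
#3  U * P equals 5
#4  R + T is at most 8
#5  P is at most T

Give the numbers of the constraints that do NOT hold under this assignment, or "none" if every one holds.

Violated: 1, 2, and 4.

#1 T + U = 7 + 1 = 8, not 10  ✗
#2 P = 5, R = 4; 5 ≥ 4 (want <)  ✗
#3 U * P = 1 * 5 = 5  ✓
#4 R + T = 4 + 7 = 11; 11 > 8, bound 8 not met  ✗
#5 P = 5, T = 7; 5 ≤ 7  ✓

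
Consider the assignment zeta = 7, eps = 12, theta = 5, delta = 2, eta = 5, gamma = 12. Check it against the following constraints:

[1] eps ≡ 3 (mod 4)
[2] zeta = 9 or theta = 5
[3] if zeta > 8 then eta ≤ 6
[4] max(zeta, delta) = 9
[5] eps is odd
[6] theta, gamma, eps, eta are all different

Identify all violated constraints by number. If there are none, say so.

[1] 12 mod 4 = 0, not 3 — does not hold.
[2] zeta = 7 ≠ 9, but theta = 5 = 5 (second disjunct) — holds.
[3] zeta = 7, not > 8; antecedent false, conditional vacuously true — holds.
[4] max(7, 2) = 7, not 9 — does not hold.
[5] eps = 12 is even — does not hold.
[6] gamma = eps = 12, not all different — does not hold.

Constraints 1, 4, 5, 6 are violated.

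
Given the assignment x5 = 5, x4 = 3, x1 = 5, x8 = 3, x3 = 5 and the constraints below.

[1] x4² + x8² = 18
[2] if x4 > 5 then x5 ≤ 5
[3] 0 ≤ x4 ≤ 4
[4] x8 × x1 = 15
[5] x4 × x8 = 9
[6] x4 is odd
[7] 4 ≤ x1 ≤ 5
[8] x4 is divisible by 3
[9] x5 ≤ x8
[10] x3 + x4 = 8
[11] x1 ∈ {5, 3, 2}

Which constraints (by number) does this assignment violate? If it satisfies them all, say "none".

Constraint 9 is violated.

[1] x4² + x8² = 3² + 3² = 9 + 9 = 18 — holds.
[2] x4 = 3, not > 5; antecedent false, conditional vacuously true — holds.
[3] x4 = 3 lies in [0, 4] — holds.
[4] x8 × x1 = 3 × 5 = 15 — holds.
[5] x4 × x8 = 3 × 3 = 9 — holds.
[6] x4 = 3 is odd — holds.
[7] x1 = 5 lies in [4, 5] — holds.
[8] 3 / 3 = 1, so 3 divides 3 — holds.
[9] x5 = 5, x8 = 3; 5 > 3 (want ≤) — fails.
[10] x3 + x4 = 5 + 3 = 8 — holds.
[11] x1 = 5 is in {5, 3, 2} — holds.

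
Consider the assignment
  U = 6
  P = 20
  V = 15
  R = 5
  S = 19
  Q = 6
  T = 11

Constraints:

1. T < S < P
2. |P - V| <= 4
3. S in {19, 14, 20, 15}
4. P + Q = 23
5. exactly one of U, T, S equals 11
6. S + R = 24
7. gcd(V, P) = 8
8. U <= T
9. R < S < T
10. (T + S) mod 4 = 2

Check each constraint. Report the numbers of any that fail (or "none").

Violated: 2, 4, 7, and 9.

1. values 11 < 19 < 20  holds
2. |20 - 15| = 5; 5 > 4, exceeds bound 4  fails
3. S = 19 is in {19, 14, 20, 15}  holds
4. P + Q = 20 + 6 = 26, not 23  fails
5. U=6, T=11, S=19; 1 of them equals 11  holds
6. S + R = 19 + 5 = 24  holds
7. gcd(15, 20) = 5, not 8  fails
8. U = 6, T = 11; 6 ≤ 11  holds
9. values 5, 19, 11; S = 19 is not < T = 11  fails
10. T + S = 30; 30 mod 4 = 2  holds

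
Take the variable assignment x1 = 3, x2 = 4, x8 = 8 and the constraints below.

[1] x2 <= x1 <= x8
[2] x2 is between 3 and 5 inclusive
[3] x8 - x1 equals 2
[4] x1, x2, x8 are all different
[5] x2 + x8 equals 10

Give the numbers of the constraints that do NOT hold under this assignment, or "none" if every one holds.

[1] values 4, 3, 8; x2 = 4 is not <= x1 = 3  false
[2] x2 = 4 lies in [3, 5]  true
[3] x8 - x1 = 8 - 3 = 5, not 2  false
[4] values 3, 4, 8 are pairwise distinct  true
[5] x2 + x8 = 4 + 8 = 12, not 10  false

Violated: 1, 3, and 5.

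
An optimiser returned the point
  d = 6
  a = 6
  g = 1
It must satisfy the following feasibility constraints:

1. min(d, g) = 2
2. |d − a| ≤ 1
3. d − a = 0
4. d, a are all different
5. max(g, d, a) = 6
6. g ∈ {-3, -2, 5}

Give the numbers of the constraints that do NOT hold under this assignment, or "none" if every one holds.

1. min(6, 1) = 1, not 2 — violated.
2. |6 − 6| = 0; 0 ≤ 1 — OK.
3. d − a = 6 − 6 = 0 — OK.
4. d = a = 6, not all different — violated.
5. max(1, 6, 6) = 6 — OK.
6. g = 1 is not in {-3, -2, 5} — violated.

No — constraints 1, 4, 6 are not satisfied.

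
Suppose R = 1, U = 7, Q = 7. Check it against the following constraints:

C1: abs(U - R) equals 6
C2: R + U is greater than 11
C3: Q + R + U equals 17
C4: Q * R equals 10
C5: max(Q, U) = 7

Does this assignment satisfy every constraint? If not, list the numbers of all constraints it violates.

Constraints 2, 3, and 4 are violated.

C1: abs(7 - 1) = 6 — OK.
C2: R + U = 1 + 7 = 8; 8 ≤ 11, bound 11 not met — violated.
C3: Q + R + U = 7 + 1 + 7 = 15, not 17 — violated.
C4: Q * R = 7 * 1 = 7, not 10 — violated.
C5: max(7, 7) = 7 — OK.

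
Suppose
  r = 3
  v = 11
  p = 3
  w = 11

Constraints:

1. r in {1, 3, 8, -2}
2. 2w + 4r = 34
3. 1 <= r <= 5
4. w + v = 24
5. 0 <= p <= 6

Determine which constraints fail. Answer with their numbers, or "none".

1. r = 3 is in {1, 3, 8, -2}  ✔
2. 2w + 4r = 2(11) + 4(3) = 34  ✔
3. r = 3 lies in [1, 5]  ✔
4. w + v = 11 + 11 = 22, not 24  ✘
5. p = 3 lies in [0, 6]  ✔

Constraint 4 is violated.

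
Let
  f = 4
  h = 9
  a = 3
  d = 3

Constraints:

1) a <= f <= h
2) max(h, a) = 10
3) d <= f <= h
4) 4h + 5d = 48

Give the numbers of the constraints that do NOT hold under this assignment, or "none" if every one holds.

1) values 3 <= 4 <= 9  holds
2) max(9, 3) = 9, not 10  fails
3) values 3 <= 4 <= 9  holds
4) 4h + 5d = 4(9) + 5(3) = 51, not 48  fails

Constraints 2 and 4 do not hold.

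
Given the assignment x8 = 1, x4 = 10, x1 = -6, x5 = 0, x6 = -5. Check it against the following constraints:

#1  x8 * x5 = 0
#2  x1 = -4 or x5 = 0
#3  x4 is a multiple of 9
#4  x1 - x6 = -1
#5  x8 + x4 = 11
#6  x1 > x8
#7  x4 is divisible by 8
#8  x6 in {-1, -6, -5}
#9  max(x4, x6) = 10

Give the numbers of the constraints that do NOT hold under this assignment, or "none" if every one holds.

Violated: 3, 6, 7.

#1 x8 * x5 = 1 * 0 = 0  ✔
#2 x1 = -6 ≠ -4, but x5 = 0 = 0 (second disjunct)  ✔
#3 10 = 9*1 + 1, so 9 does not divide 10  ✘
#4 x1 - x6 = -6 - (-5) = -1  ✔
#5 x8 + x4 = 1 + 10 = 11  ✔
#6 x1 = -6, x8 = 1; -6 ≤ 1 (want >)  ✘
#7 10 = 8*1 + 2, so 8 does not divide 10  ✘
#8 x6 = -5 is in {-1, -6, -5}  ✔
#9 max(10, -5) = 10  ✔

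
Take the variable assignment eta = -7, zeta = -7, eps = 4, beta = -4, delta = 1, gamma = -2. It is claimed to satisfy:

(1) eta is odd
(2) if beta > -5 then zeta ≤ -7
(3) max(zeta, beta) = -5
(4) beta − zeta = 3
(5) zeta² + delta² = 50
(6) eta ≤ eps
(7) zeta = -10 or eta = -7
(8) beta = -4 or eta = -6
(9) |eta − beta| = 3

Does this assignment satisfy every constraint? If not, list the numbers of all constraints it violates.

Constraint 3 does not hold.

(1) eta = -7 is odd — holds.
(2) beta = -4 > -5, so we need zeta ≤ -7; zeta = -7 ≤ -7 — holds.
(3) max(-7, -4) = -4, not -5 — fails.
(4) beta − zeta = -4 − (-7) = 3 — holds.
(5) zeta² + delta² = (-7)² + 1² = 49 + 1 = 50 — holds.
(6) eta = -7, eps = 4; -7 ≤ 4 — holds.
(7) zeta = -7 ≠ -10, but eta = -7 = -7 (second disjunct) — holds.
(8) beta = -4 = -4 (first disjunct) — holds.
(9) |-7 − (-4)| = 3 — holds.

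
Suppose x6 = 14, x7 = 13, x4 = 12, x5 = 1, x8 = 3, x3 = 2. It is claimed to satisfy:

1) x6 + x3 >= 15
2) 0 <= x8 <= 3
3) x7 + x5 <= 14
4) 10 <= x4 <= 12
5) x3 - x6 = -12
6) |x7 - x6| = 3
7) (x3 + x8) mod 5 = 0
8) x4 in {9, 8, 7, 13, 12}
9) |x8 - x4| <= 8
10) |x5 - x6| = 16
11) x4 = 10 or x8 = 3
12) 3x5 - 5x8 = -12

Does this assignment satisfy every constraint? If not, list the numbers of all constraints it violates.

1) x6 + x3 = 14 + 2 = 16; 16 ≥ 15 — holds.
2) x8 = 3 lies in [0, 3] — holds.
3) x7 + x5 = 13 + 1 = 14; 14 ≤ 14 — holds.
4) x4 = 12 lies in [10, 12] — holds.
5) x3 - x6 = 2 - 14 = -12 — holds.
6) |13 - 14| = 1, not 3 — does not hold.
7) x3 + x8 = 5; 5 mod 5 = 0 — holds.
8) x4 = 12 is in {9, 8, 7, 13, 12} — holds.
9) |3 - 12| = 9; 9 > 8, exceeds bound 8 — does not hold.
10) |1 - 14| = 13, not 16 — does not hold.
11) x4 = 12 ≠ 10, but x8 = 3 = 3 (second disjunct) — holds.
12) 3x5 - 5x8 = 3(1) - 5(3) = -12 — holds.

No — constraints 6, 9, 10 are not satisfied.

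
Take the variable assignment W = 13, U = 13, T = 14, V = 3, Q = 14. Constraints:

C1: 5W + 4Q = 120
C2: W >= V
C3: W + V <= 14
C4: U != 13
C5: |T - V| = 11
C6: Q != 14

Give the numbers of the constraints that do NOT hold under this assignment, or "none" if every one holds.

C1: 5W + 4Q = 5(13) + 4(14) = 121, not 120  false
C2: W = 13, V = 3; 13 ≥ 3  true
C3: W + V = 13 + 3 = 16; 16 > 14, bound 14 not met  false
C4: U = 13, but 13 is required to differ  false
C5: |14 - 3| = 11  true
C6: Q = 14, but 14 is required to differ  false

Constraints 1, 3, 4, and 6 do not hold.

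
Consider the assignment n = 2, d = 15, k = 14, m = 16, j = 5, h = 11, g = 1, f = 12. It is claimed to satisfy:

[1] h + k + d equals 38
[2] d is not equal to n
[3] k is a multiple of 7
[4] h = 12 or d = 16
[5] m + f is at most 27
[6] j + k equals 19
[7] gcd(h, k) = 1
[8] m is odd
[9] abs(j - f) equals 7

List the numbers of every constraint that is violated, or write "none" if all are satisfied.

The assignment fails constraints 1, 4, 5, 8.

[1] h + k + d = 11 + 14 + 15 = 40, not 38 — fails.
[2] d = 15, n = 2; distinct — holds.
[3] 14 / 7 = 2, so 7 divides 14 — holds.
[4] h = 11 ≠ 12 and d = 15 ≠ 16; both disjuncts false — fails.
[5] m + f = 16 + 12 = 28; 28 > 27, bound 27 not met — fails.
[6] j + k = 5 + 14 = 19 — holds.
[7] gcd(11, 14) = 1 — holds.
[8] m = 16 is even — fails.
[9] abs(5 - 12) = 7 — holds.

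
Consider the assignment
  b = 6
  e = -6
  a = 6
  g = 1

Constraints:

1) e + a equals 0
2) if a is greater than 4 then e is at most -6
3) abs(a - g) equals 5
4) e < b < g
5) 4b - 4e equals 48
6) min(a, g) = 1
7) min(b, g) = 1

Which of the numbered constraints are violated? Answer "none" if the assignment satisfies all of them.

Violated: 4.

1) e + a = -6 + 6 = 0 — holds.
2) a = 6 > 4, so we need e ≤ -6; e = -6 ≤ -6 — holds.
3) abs(6 - 1) = 5 — holds.
4) values -6, 6, 1; b = 6 is not < g = 1 — does not hold.
5) 4b - 4e = 4(6) - 4(-6) = 48 — holds.
6) min(6, 1) = 1 — holds.
7) min(6, 1) = 1 — holds.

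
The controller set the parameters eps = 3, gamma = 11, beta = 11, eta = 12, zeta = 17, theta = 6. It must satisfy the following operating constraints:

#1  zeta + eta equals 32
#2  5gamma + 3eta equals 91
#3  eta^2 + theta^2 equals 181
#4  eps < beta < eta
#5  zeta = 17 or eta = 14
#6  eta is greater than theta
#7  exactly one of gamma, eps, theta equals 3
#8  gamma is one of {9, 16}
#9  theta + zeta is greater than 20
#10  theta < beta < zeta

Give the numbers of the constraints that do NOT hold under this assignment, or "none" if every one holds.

#1 zeta + eta = 17 + 12 = 29, not 32 — fails.
#2 5gamma + 3eta = 5(11) + 3(12) = 91 — holds.
#3 eta^2 + theta^2 = 12^2 + 6^2 = 144 + 36 = 180, not 181 — fails.
#4 values 3 < 11 < 12 — holds.
#5 zeta = 17 = 17 (first disjunct) — holds.
#6 eta = 12, theta = 6; 12 > 6 — holds.
#7 gamma=11, eps=3, theta=6; 1 of them equals 3 — holds.
#8 gamma = 11 is not in {9, 16} — fails.
#9 theta + zeta = 6 + 17 = 23; 23 > 20 — holds.
#10 values 6 < 11 < 17 — holds.

No — constraints 1, 3, and 8 are not satisfied.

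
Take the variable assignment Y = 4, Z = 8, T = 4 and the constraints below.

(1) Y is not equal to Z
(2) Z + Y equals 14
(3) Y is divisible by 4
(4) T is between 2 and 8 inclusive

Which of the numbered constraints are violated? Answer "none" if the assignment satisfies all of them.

(1) Y = 4, Z = 8; distinct  holds
(2) Z + Y = 8 + 4 = 12, not 14  fails
(3) 4 / 4 = 1, so 4 divides 4  holds
(4) T = 4 lies in [2, 8]  holds

The assignment fails constraint 2.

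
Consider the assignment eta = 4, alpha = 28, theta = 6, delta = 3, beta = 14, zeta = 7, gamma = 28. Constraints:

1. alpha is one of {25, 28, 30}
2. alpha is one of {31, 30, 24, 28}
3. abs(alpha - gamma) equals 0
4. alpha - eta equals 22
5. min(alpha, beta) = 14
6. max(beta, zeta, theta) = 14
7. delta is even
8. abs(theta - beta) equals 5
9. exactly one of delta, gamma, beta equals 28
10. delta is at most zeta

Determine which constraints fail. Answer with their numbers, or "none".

Constraints 4, 7, and 8 are violated.

1. alpha = 28 is in {25, 28, 30} — OK.
2. alpha = 28 is in {31, 30, 24, 28} — OK.
3. abs(28 - 28) = 0 — OK.
4. alpha - eta = 28 - 4 = 24, not 22 — violated.
5. min(28, 14) = 14 — OK.
6. max(14, 7, 6) = 14 — OK.
7. delta = 3 is odd — violated.
8. abs(6 - 14) = 8, not 5 — violated.
9. delta=3, gamma=28, beta=14; 1 of them equals 28 — OK.
10. delta = 3, zeta = 7; 3 ≤ 7 — OK.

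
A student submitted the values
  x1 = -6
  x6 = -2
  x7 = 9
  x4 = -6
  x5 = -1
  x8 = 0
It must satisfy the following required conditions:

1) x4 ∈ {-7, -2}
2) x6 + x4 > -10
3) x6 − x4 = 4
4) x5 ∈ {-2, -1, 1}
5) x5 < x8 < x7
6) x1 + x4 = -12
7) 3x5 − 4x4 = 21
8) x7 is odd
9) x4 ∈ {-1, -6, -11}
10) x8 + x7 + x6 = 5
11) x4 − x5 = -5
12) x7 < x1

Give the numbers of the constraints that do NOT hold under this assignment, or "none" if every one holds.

1) x4 = -6 is not in {-7, -2}  ✘
2) x6 + x4 = -2 + (-6) = -8; -8 > -10  ✔
3) x6 − x4 = -2 − (-6) = 4  ✔
4) x5 = -1 is in {-2, -1, 1}  ✔
5) values -1 < 0 < 9  ✔
6) x1 + x4 = -6 + (-6) = -12  ✔
7) 3x5 − 4x4 = 3(-1) − 4(-6) = 21  ✔
8) x7 = 9 is odd  ✔
9) x4 = -6 is in {-1, -6, -11}  ✔
10) x8 + x7 + x6 = 0 + 9 + (-2) = 7, not 5  ✘
11) x4 − x5 = -6 − (-1) = -5  ✔
12) x7 = 9, x1 = -6; 9 ≥ -6 (want <)  ✘

Constraints 1, 10, 12 are violated.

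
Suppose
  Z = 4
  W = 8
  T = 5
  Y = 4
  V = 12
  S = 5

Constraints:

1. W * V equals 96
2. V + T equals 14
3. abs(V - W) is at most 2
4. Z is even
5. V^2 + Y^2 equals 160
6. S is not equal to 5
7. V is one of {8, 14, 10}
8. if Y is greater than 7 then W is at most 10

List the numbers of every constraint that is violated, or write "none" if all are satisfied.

Constraints 2, 3, 6, and 7 do not hold.

1. W * V = 8 * 12 = 96  ✓
2. V + T = 12 + 5 = 17, not 14  ✗
3. abs(12 - 8) = 4; 4 > 2, exceeds bound 2  ✗
4. Z = 4 is even  ✓
5. V^2 + Y^2 = 12^2 + 4^2 = 144 + 16 = 160  ✓
6. S = 5, but 5 is required to differ  ✗
7. V = 12 is not in {8, 14, 10}  ✗
8. Y = 4, not > 7; antecedent false, conditional vacuously true  ✓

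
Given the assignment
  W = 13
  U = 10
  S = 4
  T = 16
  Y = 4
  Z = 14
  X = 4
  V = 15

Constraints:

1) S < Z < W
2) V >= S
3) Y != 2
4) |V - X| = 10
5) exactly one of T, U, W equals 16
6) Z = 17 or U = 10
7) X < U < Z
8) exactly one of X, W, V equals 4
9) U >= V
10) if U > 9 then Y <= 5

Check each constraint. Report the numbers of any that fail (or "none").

1) values 4, 14, 13; Z = 14 is not < W = 13  ✗
2) V = 15, S = 4; 15 ≥ 4  ✓
3) Y = 4, and 4 ≠ 2  ✓
4) |15 - 4| = 11, not 10  ✗
5) T=16, U=10, W=13; 1 of them equals 16  ✓
6) Z = 14 ≠ 17, but U = 10 = 10 (second disjunct)  ✓
7) values 4 < 10 < 14  ✓
8) X=4, W=13, V=15; 1 of them equals 4  ✓
9) U = 10, V = 15; 10 < 15 (want ≥)  ✗
10) U = 10 > 9, so we need Y ≤ 5; Y = 4 ≤ 5  ✓

Violated: 1, 4, and 9.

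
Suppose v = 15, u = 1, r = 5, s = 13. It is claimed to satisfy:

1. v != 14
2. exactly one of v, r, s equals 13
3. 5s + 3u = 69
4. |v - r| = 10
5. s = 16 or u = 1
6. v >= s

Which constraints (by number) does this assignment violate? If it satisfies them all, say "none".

1. v = 15, and 15 ≠ 14  ✔
2. v=15, r=5, s=13; 1 of them equals 13  ✔
3. 5s + 3u = 5(13) + 3(1) = 68, not 69  ✘
4. |15 - 5| = 10  ✔
5. s = 13 ≠ 16, but u = 1 = 1 (second disjunct)  ✔
6. v = 15, s = 13; 15 ≥ 13  ✔

No — constraint 3 is not satisfied.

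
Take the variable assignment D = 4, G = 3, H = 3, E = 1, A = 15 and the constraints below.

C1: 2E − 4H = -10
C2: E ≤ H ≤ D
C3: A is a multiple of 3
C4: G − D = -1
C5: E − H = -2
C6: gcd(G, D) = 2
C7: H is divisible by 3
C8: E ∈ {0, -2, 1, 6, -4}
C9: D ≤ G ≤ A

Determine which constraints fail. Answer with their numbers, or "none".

Constraints 6 and 9 are violated.

C1: 2E − 4H = 2(1) − 4(3) = -10 — holds.
C2: values 1 ≤ 3 ≤ 4 — holds.
C3: 15 / 3 = 5, so 3 divides 15 — holds.
C4: G − D = 3 − 4 = -1 — holds.
C5: E − H = 1 − 3 = -2 — holds.
C6: gcd(3, 4) = 1, not 2 — fails.
C7: 3 / 3 = 1, so 3 divides 3 — holds.
C8: E = 1 is in {0, -2, 1, 6, -4} — holds.
C9: values 4, 3, 15; D = 4 is not ≤ G = 3 — fails.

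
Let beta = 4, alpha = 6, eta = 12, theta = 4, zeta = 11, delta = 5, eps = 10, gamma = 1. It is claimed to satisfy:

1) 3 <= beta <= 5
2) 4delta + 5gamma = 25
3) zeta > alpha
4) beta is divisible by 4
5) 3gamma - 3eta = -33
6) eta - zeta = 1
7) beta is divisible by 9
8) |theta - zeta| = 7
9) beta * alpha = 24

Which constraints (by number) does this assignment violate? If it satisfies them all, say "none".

1) beta = 4 lies in [3, 5]  ✓
2) 4delta + 5gamma = 4(5) + 5(1) = 25  ✓
3) zeta = 11, alpha = 6; 11 > 6  ✓
4) 4 / 4 = 1, so 4 divides 4  ✓
5) 3gamma - 3eta = 3(1) - 3(12) = -33  ✓
6) eta - zeta = 12 - 11 = 1  ✓
7) 4 = 9*0 + 4, so 9 does not divide 4  ✗
8) |4 - 11| = 7  ✓
9) beta * alpha = 4 * 6 = 24  ✓

Constraint 7 does not hold.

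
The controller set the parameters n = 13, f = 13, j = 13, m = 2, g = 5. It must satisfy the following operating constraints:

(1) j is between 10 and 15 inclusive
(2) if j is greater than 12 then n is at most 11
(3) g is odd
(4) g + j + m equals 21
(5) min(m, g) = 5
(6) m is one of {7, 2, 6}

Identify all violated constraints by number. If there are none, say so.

(1) j = 13 lies in [10, 15] — OK.
(2) j = 13 > 12, so we need n ≤ 11; but n = 13 > 11 — violated.
(3) g = 5 is odd — OK.
(4) g + j + m = 5 + 13 + 2 = 20, not 21 — violated.
(5) min(2, 5) = 2, not 5 — violated.
(6) m = 2 is in {7, 2, 6} — OK.

Constraints 2, 4, and 5 are violated.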